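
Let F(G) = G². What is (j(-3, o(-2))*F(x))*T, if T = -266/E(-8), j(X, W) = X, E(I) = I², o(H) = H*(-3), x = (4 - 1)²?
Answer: 32319/32 ≈ 1010.0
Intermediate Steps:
x = 9 (x = 3² = 9)
o(H) = -3*H
T = -133/32 (T = -266/((-8)²) = -266/64 = -266*1/64 = -133/32 ≈ -4.1563)
(j(-3, o(-2))*F(x))*T = -3*9²*(-133/32) = -3*81*(-133/32) = -243*(-133/32) = 32319/32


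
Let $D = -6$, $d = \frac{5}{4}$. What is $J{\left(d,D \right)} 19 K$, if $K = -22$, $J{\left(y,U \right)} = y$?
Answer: $- \frac{1045}{2} \approx -522.5$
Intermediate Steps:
$d = \frac{5}{4}$ ($d = 5 \cdot \frac{1}{4} = \frac{5}{4} \approx 1.25$)
$J{\left(d,D \right)} 19 K = \frac{5}{4} \cdot 19 \left(-22\right) = \frac{95}{4} \left(-22\right) = - \frac{1045}{2}$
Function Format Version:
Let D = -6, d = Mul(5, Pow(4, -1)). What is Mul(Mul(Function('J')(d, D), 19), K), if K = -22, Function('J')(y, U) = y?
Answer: Rational(-1045, 2) ≈ -522.50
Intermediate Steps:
d = Rational(5, 4) (d = Mul(5, Rational(1, 4)) = Rational(5, 4) ≈ 1.2500)
Mul(Mul(Function('J')(d, D), 19), K) = Mul(Mul(Rational(5, 4), 19), -22) = Mul(Rational(95, 4), -22) = Rational(-1045, 2)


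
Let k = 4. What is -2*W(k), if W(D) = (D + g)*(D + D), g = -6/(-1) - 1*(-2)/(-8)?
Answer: -156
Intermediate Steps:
g = 23/4 (g = -6*(-1) + 2*(-1/8) = 6 - 1/4 = 23/4 ≈ 5.7500)
W(D) = 2*D*(23/4 + D) (W(D) = (D + 23/4)*(D + D) = (23/4 + D)*(2*D) = 2*D*(23/4 + D))
-2*W(k) = -4*(23 + 4*4) = -4*(23 + 16) = -4*39 = -2*78 = -156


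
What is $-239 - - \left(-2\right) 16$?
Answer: $-271$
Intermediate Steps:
$-239 - - \left(-2\right) 16 = -239 - \left(-1\right) \left(-32\right) = -239 - 32 = -271$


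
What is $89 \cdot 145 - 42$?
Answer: $12863$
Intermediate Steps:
$89 \cdot 145 - 42 = 12905 - 42 = 12863$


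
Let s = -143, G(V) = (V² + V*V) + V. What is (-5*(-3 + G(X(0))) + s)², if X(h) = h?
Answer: 16384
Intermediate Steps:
G(V) = V + 2*V² (G(V) = (V² + V²) + V = 2*V² + V = V + 2*V²)
(-5*(-3 + G(X(0))) + s)² = (-5*(-3 + 0*(1 + 2*0)) - 143)² = (-5*(-3 + 0*(1 + 0)) - 143)² = (-5*(-3 + 0*1) - 143)² = (-5*(-3 + 0) - 143)² = (-5*(-3) - 143)² = (15 - 143)² = (-128)² = 16384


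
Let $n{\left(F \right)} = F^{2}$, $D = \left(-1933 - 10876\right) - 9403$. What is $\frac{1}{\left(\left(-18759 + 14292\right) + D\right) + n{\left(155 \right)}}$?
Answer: $- \frac{1}{2654} \approx -0.00037679$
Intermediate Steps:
$D = -22212$ ($D = -12809 - 9403 = -22212$)
$\frac{1}{\left(\left(-18759 + 14292\right) + D\right) + n{\left(155 \right)}} = \frac{1}{\left(\left(-18759 + 14292\right) - 22212\right) + 155^{2}} = \frac{1}{\left(-4467 - 22212\right) + 24025} = \frac{1}{-26679 + 24025} = \frac{1}{-2654} = - \frac{1}{2654}$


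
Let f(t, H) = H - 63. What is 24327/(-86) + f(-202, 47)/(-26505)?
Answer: -644785759/2279430 ≈ -282.87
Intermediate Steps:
f(t, H) = -63 + H
24327/(-86) + f(-202, 47)/(-26505) = 24327/(-86) + (-63 + 47)/(-26505) = 24327*(-1/86) - 16*(-1/26505) = -24327/86 + 16/26505 = -644785759/2279430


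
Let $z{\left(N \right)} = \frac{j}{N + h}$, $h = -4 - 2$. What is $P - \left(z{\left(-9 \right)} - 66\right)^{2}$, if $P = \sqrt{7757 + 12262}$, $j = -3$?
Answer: $- \frac{108241}{25} + \sqrt{20019} \approx -4188.1$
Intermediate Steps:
$h = -6$ ($h = -4 - 2 = -6$)
$z{\left(N \right)} = - \frac{3}{-6 + N}$ ($z{\left(N \right)} = - \frac{3}{N - 6} = - \frac{3}{-6 + N}$)
$P = \sqrt{20019} \approx 141.49$
$P - \left(z{\left(-9 \right)} - 66\right)^{2} = \sqrt{20019} - \left(- \frac{3}{-6 - 9} - 66\right)^{2} = \sqrt{20019} - \left(- \frac{3}{-15} - 66\right)^{2} = \sqrt{20019} - \left(\left(-3\right) \left(- \frac{1}{15}\right) - 66\right)^{2} = \sqrt{20019} - \left(\frac{1}{5} - 66\right)^{2} = \sqrt{20019} - \left(- \frac{329}{5}\right)^{2} = \sqrt{20019} - \frac{108241}{25} = - \frac{108241}{25} + \sqrt{20019}$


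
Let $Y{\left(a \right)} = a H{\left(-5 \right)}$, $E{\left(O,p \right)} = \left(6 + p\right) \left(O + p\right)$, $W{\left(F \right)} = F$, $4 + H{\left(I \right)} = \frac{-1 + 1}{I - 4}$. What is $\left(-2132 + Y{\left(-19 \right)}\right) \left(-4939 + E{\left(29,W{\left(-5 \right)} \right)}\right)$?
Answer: $10105240$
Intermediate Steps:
$H{\left(I \right)} = -4$ ($H{\left(I \right)} = -4 + \frac{-1 + 1}{I - 4} = -4 + \frac{0}{-4 + I} = -4 + 0 = -4$)
$Y{\left(a \right)} = - 4 a$ ($Y{\left(a \right)} = a \left(-4\right) = - 4 a$)
$\left(-2132 + Y{\left(-19 \right)}\right) \left(-4939 + E{\left(29,W{\left(-5 \right)} \right)}\right) = \left(-2132 - -76\right) \left(-4939 + \left(\left(-5\right)^{2} + 6 \cdot 29 + 6 \left(-5\right) + 29 \left(-5\right)\right)\right) = \left(-2132 + 76\right) \left(-4939 + \left(25 + 174 - 30 - 145\right)\right) = - 2056 \left(-4939 + 24\right) = \left(-2056\right) \left(-4915\right) = 10105240$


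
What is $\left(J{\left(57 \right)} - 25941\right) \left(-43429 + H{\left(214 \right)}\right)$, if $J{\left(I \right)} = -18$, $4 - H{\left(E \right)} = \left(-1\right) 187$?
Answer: $1122415242$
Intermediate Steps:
$H{\left(E \right)} = 191$ ($H{\left(E \right)} = 4 - \left(-1\right) 187 = 4 - -187 = 4 + 187 = 191$)
$\left(J{\left(57 \right)} - 25941\right) \left(-43429 + H{\left(214 \right)}\right) = \left(-18 - 25941\right) \left(-43429 + 191\right) = \left(-25959\right) \left(-43238\right) = 1122415242$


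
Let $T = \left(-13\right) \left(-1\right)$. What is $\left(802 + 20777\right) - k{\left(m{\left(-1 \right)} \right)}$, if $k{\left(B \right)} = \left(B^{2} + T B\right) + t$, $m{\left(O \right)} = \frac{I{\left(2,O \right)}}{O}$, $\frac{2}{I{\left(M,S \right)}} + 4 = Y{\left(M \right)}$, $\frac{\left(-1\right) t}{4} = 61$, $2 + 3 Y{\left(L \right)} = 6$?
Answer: $\frac{349003}{16} \approx 21813.0$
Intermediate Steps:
$Y{\left(L \right)} = \frac{4}{3}$ ($Y{\left(L \right)} = - \frac{2}{3} + \frac{1}{3} \cdot 6 = - \frac{2}{3} + 2 = \frac{4}{3}$)
$t = -244$ ($t = \left(-4\right) 61 = -244$)
$I{\left(M,S \right)} = - \frac{3}{4}$ ($I{\left(M,S \right)} = \frac{2}{-4 + \frac{4}{3}} = \frac{2}{- \frac{8}{3}} = 2 \left(- \frac{3}{8}\right) = - \frac{3}{4}$)
$m{\left(O \right)} = - \frac{3}{4 O}$
$T = 13$
$k{\left(B \right)} = -244 + B^{2} + 13 B$ ($k{\left(B \right)} = \left(B^{2} + 13 B\right) - 244 = -244 + B^{2} + 13 B$)
$\left(802 + 20777\right) - k{\left(m{\left(-1 \right)} \right)} = \left(802 + 20777\right) - \left(-244 + \left(- \frac{3}{4 \left(-1\right)}\right)^{2} + 13 \left(- \frac{3}{4 \left(-1\right)}\right)\right) = 21579 - \left(-244 + \left(\left(- \frac{3}{4}\right) \left(-1\right)\right)^{2} + 13 \left(\left(- \frac{3}{4}\right) \left(-1\right)\right)\right) = 21579 - \left(-244 + \left(\frac{3}{4}\right)^{2} + 13 \cdot \frac{3}{4}\right) = 21579 - \left(-244 + \frac{9}{16} + \frac{39}{4}\right) = 21579 - - \frac{3739}{16} = 21579 + \frac{3739}{16} = \frac{349003}{16}$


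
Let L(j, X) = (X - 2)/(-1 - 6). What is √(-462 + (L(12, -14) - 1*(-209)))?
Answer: 3*I*√1365/7 ≈ 15.834*I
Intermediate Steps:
L(j, X) = 2/7 - X/7 (L(j, X) = (-2 + X)/(-7) = (-2 + X)*(-⅐) = 2/7 - X/7)
√(-462 + (L(12, -14) - 1*(-209))) = √(-462 + ((2/7 - ⅐*(-14)) - 1*(-209))) = √(-462 + ((2/7 + 2) + 209)) = √(-462 + (16/7 + 209)) = √(-462 + 1479/7) = √(-1755/7) = 3*I*√1365/7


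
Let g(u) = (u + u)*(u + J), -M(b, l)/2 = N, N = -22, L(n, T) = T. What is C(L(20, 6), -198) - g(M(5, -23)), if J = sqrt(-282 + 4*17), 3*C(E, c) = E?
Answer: -3870 - 88*I*sqrt(214) ≈ -3870.0 - 1287.3*I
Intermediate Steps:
C(E, c) = E/3
M(b, l) = 44 (M(b, l) = -2*(-22) = 44)
J = I*sqrt(214) (J = sqrt(-282 + 68) = sqrt(-214) = I*sqrt(214) ≈ 14.629*I)
g(u) = 2*u*(u + I*sqrt(214)) (g(u) = (u + u)*(u + I*sqrt(214)) = (2*u)*(u + I*sqrt(214)) = 2*u*(u + I*sqrt(214)))
C(L(20, 6), -198) - g(M(5, -23)) = (1/3)*6 - 2*44*(44 + I*sqrt(214)) = 2 - (3872 + 88*I*sqrt(214)) = 2 + (-3872 - 88*I*sqrt(214)) = -3870 - 88*I*sqrt(214)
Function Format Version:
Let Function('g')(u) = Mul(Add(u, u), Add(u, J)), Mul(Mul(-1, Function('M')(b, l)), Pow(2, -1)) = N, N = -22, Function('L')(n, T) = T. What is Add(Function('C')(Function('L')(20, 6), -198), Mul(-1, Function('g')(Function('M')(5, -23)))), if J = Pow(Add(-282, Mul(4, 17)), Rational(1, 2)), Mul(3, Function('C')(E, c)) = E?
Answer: Add(-3870, Mul(-88, I, Pow(214, Rational(1, 2)))) ≈ Add(-3870.0, Mul(-1287.3, I))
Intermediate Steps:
Function('C')(E, c) = Mul(Rational(1, 3), E)
Function('M')(b, l) = 44 (Function('M')(b, l) = Mul(-2, -22) = 44)
J = Mul(I, Pow(214, Rational(1, 2))) (J = Pow(Add(-282, 68), Rational(1, 2)) = Pow(-214, Rational(1, 2)) = Mul(I, Pow(214, Rational(1, 2))) ≈ Mul(14.629, I))
Function('g')(u) = Mul(2, u, Add(u, Mul(I, Pow(214, Rational(1, 2))))) (Function('g')(u) = Mul(Add(u, u), Add(u, Mul(I, Pow(214, Rational(1, 2))))) = Mul(Mul(2, u), Add(u, Mul(I, Pow(214, Rational(1, 2))))) = Mul(2, u, Add(u, Mul(I, Pow(214, Rational(1, 2))))))
Add(Function('C')(Function('L')(20, 6), -198), Mul(-1, Function('g')(Function('M')(5, -23)))) = Add(Mul(Rational(1, 3), 6), Mul(-1, Mul(2, 44, Add(44, Mul(I, Pow(214, Rational(1, 2))))))) = Add(2, Mul(-1, Add(3872, Mul(88, I, Pow(214, Rational(1, 2)))))) = Add(2, Add(-3872, Mul(-88, I, Pow(214, Rational(1, 2))))) = Add(-3870, Mul(-88, I, Pow(214, Rational(1, 2))))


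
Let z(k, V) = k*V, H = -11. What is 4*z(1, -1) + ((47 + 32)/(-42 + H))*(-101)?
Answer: 7767/53 ≈ 146.55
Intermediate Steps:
z(k, V) = V*k
4*z(1, -1) + ((47 + 32)/(-42 + H))*(-101) = 4*(-1*1) + ((47 + 32)/(-42 - 11))*(-101) = 4*(-1) + (79/(-53))*(-101) = -4 + (79*(-1/53))*(-101) = -4 - 79/53*(-101) = -4 + 7979/53 = 7767/53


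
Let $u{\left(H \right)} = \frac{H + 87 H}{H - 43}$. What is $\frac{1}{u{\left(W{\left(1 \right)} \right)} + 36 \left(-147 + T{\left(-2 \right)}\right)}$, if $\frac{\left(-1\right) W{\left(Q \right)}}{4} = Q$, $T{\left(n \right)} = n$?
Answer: $- \frac{47}{251756} \approx -0.00018669$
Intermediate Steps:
$W{\left(Q \right)} = - 4 Q$
$u{\left(H \right)} = \frac{88 H}{-43 + H}$
$\frac{1}{u{\left(W{\left(1 \right)} \right)} + 36 \left(-147 + T{\left(-2 \right)}\right)} = \frac{1}{\frac{88 \left(\left(-4\right) 1\right)}{-43 - 4} + 36 \left(-147 - 2\right)} = \frac{1}{88 \left(-4\right) \frac{1}{-43 - 4} + 36 \left(-149\right)} = \frac{1}{88 \left(-4\right) \frac{1}{-47} - 5364} = \frac{1}{88 \left(-4\right) \left(- \frac{1}{47}\right) - 5364} = \frac{1}{\frac{352}{47} - 5364} = \frac{1}{- \frac{251756}{47}} = - \frac{47}{251756}$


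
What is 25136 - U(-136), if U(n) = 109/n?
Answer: 3418605/136 ≈ 25137.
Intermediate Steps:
25136 - U(-136) = 25136 - 109/(-136) = 25136 - 109*(-1)/136 = 25136 - 1*(-109/136) = 25136 + 109/136 = 3418605/136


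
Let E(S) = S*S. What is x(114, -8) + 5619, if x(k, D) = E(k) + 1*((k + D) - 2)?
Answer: 18719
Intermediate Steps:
E(S) = S²
x(k, D) = -2 + D + k + k² (x(k, D) = k² + 1*((k + D) - 2) = k² + 1*((D + k) - 2) = k² + 1*(-2 + D + k) = k² + (-2 + D + k) = -2 + D + k + k²)
x(114, -8) + 5619 = (-2 - 8 + 114 + 114²) + 5619 = (-2 - 8 + 114 + 12996) + 5619 = 13100 + 5619 = 18719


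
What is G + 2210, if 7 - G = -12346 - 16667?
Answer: 31230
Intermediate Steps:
G = 29020 (G = 7 - (-12346 - 16667) = 7 - 1*(-29013) = 7 + 29013 = 29020)
G + 2210 = 29020 + 2210 = 31230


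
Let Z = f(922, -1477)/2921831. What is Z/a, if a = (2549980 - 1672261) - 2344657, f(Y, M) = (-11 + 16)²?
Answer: -25/4286144923478 ≈ -5.8327e-12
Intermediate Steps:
f(Y, M) = 25 (f(Y, M) = 5² = 25)
a = -1466938 (a = 877719 - 2344657 = -1466938)
Z = 25/2921831 ≈ 8.5563e-6
Z/a = (25/2921831)/(-1466938) = (25/2921831)*(-1/1466938) = -25/4286144923478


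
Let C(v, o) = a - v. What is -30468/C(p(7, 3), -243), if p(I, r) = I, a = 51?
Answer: -7617/11 ≈ -692.45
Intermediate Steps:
C(v, o) = 51 - v
-30468/C(p(7, 3), -243) = -30468/(51 - 1*7) = -30468/(51 - 7) = -30468/44 = -30468*1/44 = -7617/11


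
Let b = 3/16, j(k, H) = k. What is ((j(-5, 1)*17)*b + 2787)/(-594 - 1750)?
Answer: -44337/37504 ≈ -1.1822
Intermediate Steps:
b = 3/16 (b = 3*(1/16) = 3/16 ≈ 0.18750)
((j(-5, 1)*17)*b + 2787)/(-594 - 1750) = (-5*17*(3/16) + 2787)/(-594 - 1750) = (-85*3/16 + 2787)/(-2344) = (-255/16 + 2787)*(-1/2344) = (44337/16)*(-1/2344) = -44337/37504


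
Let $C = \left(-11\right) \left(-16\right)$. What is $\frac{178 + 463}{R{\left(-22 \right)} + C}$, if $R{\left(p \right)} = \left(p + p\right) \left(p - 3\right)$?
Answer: $\frac{641}{1276} \approx 0.50235$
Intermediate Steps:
$R{\left(p \right)} = 2 p \left(-3 + p\right)$
$C = 176$
$\frac{178 + 463}{R{\left(-22 \right)} + C} = \frac{178 + 463}{2 \left(-22\right) \left(-3 - 22\right) + 176} = \frac{641}{2 \left(-22\right) \left(-25\right) + 176} = \frac{641}{1100 + 176} = \frac{641}{1276}$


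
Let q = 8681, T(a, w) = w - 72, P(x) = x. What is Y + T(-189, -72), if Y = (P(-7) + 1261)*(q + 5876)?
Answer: 18254334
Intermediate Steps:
T(a, w) = -72 + w
Y = 18254478 (Y = (-7 + 1261)*(8681 + 5876) = 1254*14557 = 18254478)
Y + T(-189, -72) = 18254478 + (-72 - 72) = 18254478 - 144 = 18254334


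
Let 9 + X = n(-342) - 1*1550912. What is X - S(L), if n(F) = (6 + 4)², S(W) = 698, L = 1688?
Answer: -1551519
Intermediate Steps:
n(F) = 100 (n(F) = 10² = 100)
X = -1550821 (X = -9 + (100 - 1*1550912) = -9 + (100 - 1550912) = -9 - 1550812 = -1550821)
X - S(L) = -1550821 - 1*698 = -1550821 - 698 = -1551519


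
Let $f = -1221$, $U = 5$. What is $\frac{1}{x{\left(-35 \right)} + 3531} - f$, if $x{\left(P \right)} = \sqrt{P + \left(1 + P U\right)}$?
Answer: $\frac{1383967191}{1133470} - \frac{i \sqrt{209}}{12468170} \approx 1221.0 - 1.1595 \cdot 10^{-6} i$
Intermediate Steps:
$x{\left(P \right)} = \sqrt{1 + 6 P}$ ($x{\left(P \right)} = \sqrt{P + \left(1 + P 5\right)} = \sqrt{P + \left(1 + 5 P\right)} = \sqrt{1 + 6 P}$)
$\frac{1}{x{\left(-35 \right)} + 3531} - f = \frac{1}{\sqrt{1 + 6 \left(-35\right)} + 3531} - -1221 = \frac{1}{\sqrt{1 - 210} + 3531} + 1221 = \frac{1}{\sqrt{-209} + 3531} + 1221 = \frac{1}{i \sqrt{209} + 3531} + 1221 = \frac{1}{3531 + i \sqrt{209}} + 1221 = 1221 + \frac{1}{3531 + i \sqrt{209}}$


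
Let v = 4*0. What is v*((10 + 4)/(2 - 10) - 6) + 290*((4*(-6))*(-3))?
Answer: 20880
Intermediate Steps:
v = 0
v*((10 + 4)/(2 - 10) - 6) + 290*((4*(-6))*(-3)) = 0*((10 + 4)/(2 - 10) - 6) + 290*((4*(-6))*(-3)) = 0*(14/(-8) - 6) + 290*(-24*(-3)) = 0*(14*(-1/8) - 6) + 290*72 = 0*(-7/4 - 6) + 20880 = 0*(-31/4) + 20880 = 0 + 20880 = 20880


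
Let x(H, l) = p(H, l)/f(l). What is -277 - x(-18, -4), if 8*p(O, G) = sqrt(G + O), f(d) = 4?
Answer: -277 - I*sqrt(22)/32 ≈ -277.0 - 0.14658*I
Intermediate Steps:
p(O, G) = sqrt(G + O)/8
x(H, l) = sqrt(H + l)/32 (x(H, l) = (sqrt(l + H)/8)/4 = (sqrt(H + l)/8)*(1/4) = sqrt(H + l)/32)
-277 - x(-18, -4) = -277 - sqrt(-18 - 4)/32 = -277 - sqrt(-22)/32 = -277 - I*sqrt(22)/32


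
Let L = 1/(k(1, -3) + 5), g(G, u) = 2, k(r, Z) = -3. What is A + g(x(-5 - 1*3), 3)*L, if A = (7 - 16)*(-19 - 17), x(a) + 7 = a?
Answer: 325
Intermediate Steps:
x(a) = -7 + a
L = 1/2 (L = 1/(-3 + 5) = 1/2 ≈ 0.50000)
A = 324 (A = -9*(-36) = 324)
A + g(x(-5 - 1*3), 3)*L = 324 + 2*(1/2) = 324 + 1 = 325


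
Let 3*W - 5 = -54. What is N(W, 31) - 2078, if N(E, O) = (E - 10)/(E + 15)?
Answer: -8233/4 ≈ -2058.3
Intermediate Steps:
W = -49/3 (W = 5/3 + (⅓)*(-54) = 5/3 - 18 = -49/3 ≈ -16.333)
N(E, O) = (-10 + E)/(15 + E)
N(W, 31) - 2078 = (-10 - 49/3)/(15 - 49/3) - 2078 = -79/3/(-4/3) - 2078 = -¾*(-79/3) - 2078 = 79/4 - 2078 = -8233/4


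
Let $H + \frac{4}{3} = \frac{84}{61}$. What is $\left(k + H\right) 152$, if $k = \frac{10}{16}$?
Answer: $\frac{18601}{183} \approx 101.64$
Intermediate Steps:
$k = \frac{5}{8}$ ($k = 10 \cdot \frac{1}{16} = \frac{5}{8} \approx 0.625$)
$H = \frac{8}{183}$ ($H = - \frac{4}{3} + \frac{84}{61} = \frac{8}{183} \approx 0.043716$)
$\left(k + H\right) 152 = \left(\frac{5}{8} + \frac{8}{183}\right) 152 = \frac{979}{1464} \cdot 152 = \frac{18601}{183}$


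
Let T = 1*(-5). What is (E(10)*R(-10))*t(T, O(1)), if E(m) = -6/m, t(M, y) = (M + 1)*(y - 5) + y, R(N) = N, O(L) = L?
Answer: 102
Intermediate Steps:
T = -5
t(M, y) = y + (1 + M)*(-5 + y) (t(M, y) = (1 + M)*(-5 + y) + y = y + (1 + M)*(-5 + y))
(E(10)*R(-10))*t(T, O(1)) = (-6/10*(-10))*(-5 - 5*(-5) + 2*1 - 5*1) = (-6*1/10*(-10))*(-5 + 25 + 2 - 5) = -3/5*(-10)*17 = 6*17 = 102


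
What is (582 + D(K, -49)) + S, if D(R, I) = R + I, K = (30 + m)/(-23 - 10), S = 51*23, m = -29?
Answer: 56297/33 ≈ 1706.0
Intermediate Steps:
S = 1173
K = -1/33 (K = (30 - 29)/(-23 - 10) = 1/(-33) = 1*(-1/33) = -1/33 ≈ -0.030303)
D(R, I) = I + R
(582 + D(K, -49)) + S = (582 + (-49 - 1/33)) + 1173 = (582 - 1618/33) + 1173 = 17588/33 + 1173 = 56297/33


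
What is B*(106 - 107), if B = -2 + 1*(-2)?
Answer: 4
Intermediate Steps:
B = -4 (B = -2 - 2 = -4)
B*(106 - 107) = -4*(106 - 107) = -4*(-1) = 4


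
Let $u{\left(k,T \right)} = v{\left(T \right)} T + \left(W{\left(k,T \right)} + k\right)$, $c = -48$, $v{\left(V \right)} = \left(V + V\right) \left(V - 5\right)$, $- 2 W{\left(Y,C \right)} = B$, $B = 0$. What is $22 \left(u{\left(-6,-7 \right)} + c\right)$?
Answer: $-27060$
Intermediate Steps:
$W{\left(Y,C \right)} = 0$ ($W{\left(Y,C \right)} = \left(- \frac{1}{2}\right) 0 = 0$)
$v{\left(V \right)} = 2 V \left(-5 + V\right)$
$u{\left(k,T \right)} = k + 2 T^{2} \left(-5 + T\right)$ ($u{\left(k,T \right)} = 2 T \left(-5 + T\right) T + \left(0 + k\right) = 2 T^{2} \left(-5 + T\right) + k = k + 2 T^{2} \left(-5 + T\right)$)
$22 \left(u{\left(-6,-7 \right)} + c\right) = 22 \left(\left(-6 + 2 \left(-7\right)^{2} \left(-5 - 7\right)\right) - 48\right) = 22 \left(\left(-6 + 2 \cdot 49 \left(-12\right)\right) - 48\right) = 22 \left(\left(-6 - 1176\right) - 48\right) = 22 \left(-1182 - 48\right) = 22 \left(-1230\right) = -27060$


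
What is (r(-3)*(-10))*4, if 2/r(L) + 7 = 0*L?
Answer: 80/7 ≈ 11.429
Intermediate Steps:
r(L) = -2/7 (r(L) = 2/(-7 + 0*L) = 2/(-7 + 0) = 2/(-7) = 2*(-⅐) = -2/7)
(r(-3)*(-10))*4 = -2/7*(-10)*4 = (20/7)*4 = 80/7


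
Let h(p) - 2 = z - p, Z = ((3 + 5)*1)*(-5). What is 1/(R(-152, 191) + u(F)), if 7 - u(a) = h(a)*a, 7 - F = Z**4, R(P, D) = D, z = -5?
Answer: 1/6553556480268 ≈ 1.5259e-13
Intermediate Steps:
Z = -40 (Z = (8*1)*(-5) = 8*(-5) = -40)
F = -2559993 (F = 7 - 1*(-40)**4 = 7 - 1*2560000 = 7 - 2560000 = -2559993)
h(p) = -3 - p (h(p) = 2 + (-5 - p) = -3 - p)
u(a) = 7 - a*(-3 - a) (u(a) = 7 - (-3 - a)*a = 7 - a*(-3 - a))
1/(R(-152, 191) + u(F)) = 1/(191 + (7 - 2559993*(3 - 2559993))) = 1/(191 + (7 - 2559993*(-2559990))) = 1/(191 + (7 + 6553556480070)) = 1/(191 + 6553556480077) = 1/6553556480268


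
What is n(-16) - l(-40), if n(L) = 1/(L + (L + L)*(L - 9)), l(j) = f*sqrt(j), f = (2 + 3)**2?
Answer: 1/784 - 50*I*sqrt(10) ≈ 0.0012755 - 158.11*I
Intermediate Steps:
f = 25 (f = 5**2 = 25)
l(j) = 25*sqrt(j)
n(L) = 1/(L + 2*L*(-9 + L)) (n(L) = 1/(L + (2*L)*(-9 + L)) = 1/(L + 2*L*(-9 + L)))
n(-16) - l(-40) = 1/((-16)*(-17 + 2*(-16))) - 25*sqrt(-40) = -1/(16*(-17 - 32)) - 25*2*I*sqrt(10) = -1/16/(-49) - 50*I*sqrt(10) = -1/16*(-1/49) - 50*I*sqrt(10) = 1/784 - 50*I*sqrt(10)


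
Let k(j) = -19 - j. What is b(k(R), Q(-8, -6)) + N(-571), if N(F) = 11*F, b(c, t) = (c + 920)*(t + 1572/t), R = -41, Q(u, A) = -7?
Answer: -1570949/7 ≈ -2.2442e+5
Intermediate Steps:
b(c, t) = (920 + c)*(t + 1572/t)
b(k(R), Q(-8, -6)) + N(-571) = (1446240 + 1572*(-19 - 1*(-41)) + (-7)**2*(920 + (-19 - 1*(-41))))/(-7) + 11*(-571) = -(1446240 + 1572*(-19 + 41) + 49*(920 + (-19 + 41)))/7 - 6281 = -(1446240 + 1572*22 + 49*(920 + 22))/7 - 6281 = -(1446240 + 34584 + 49*942)/7 - 6281 = -(1446240 + 34584 + 46158)/7 - 6281 = -1/7*1526982 - 6281 = -1526982/7 - 6281 = -1570949/7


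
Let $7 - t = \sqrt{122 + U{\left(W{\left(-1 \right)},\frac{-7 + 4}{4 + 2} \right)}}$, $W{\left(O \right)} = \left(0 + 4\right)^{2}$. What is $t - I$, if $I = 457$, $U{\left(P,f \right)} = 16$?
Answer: $-450 - \sqrt{138} \approx -461.75$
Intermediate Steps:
$W{\left(O \right)} = 16$ ($W{\left(O \right)} = 4^{2} = 16$)
$t = 7 - \sqrt{138}$ ($t = 7 - \sqrt{122 + 16} = 7 - \sqrt{138} \approx -4.7473$)
$t - I = \left(7 - \sqrt{138}\right) - 457 = -450 - \sqrt{138}$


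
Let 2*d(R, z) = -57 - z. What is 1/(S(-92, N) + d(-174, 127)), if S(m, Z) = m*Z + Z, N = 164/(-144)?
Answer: 36/419 ≈ 0.085919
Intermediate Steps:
N = -41/36 (N = 164*(-1/144) = -41/36 ≈ -1.1389)
S(m, Z) = Z + Z*m (S(m, Z) = Z*m + Z = Z + Z*m)
d(R, z) = -57/2 - z/2 (d(R, z) = (-57 - z)/2 = -57/2 - z/2)
1/(S(-92, N) + d(-174, 127)) = 1/(-41*(1 - 92)/36 + (-57/2 - 1/2*127)) = 1/(-41/36*(-91) + (-57/2 - 127/2)) = 1/(3731/36 - 92) = 1/(419/36) = 36/419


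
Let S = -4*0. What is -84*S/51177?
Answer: 0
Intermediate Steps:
S = 0
-84*S/51177 = -84*0/51177 = 0*(1/51177) = 0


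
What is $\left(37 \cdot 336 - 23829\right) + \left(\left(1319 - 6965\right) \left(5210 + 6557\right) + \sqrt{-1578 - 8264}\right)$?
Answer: $-66447879 + i \sqrt{9842} \approx -6.6448 \cdot 10^{7} + 99.207 i$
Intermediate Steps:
$\left(37 \cdot 336 - 23829\right) + \left(\left(1319 - 6965\right) \left(5210 + 6557\right) + \sqrt{-1578 - 8264}\right) = \left(12432 - 23829\right) + \left(\left(-5646\right) 11767 + \sqrt{-9842}\right) = -11397 - \left(66436482 - i \sqrt{9842}\right) = -66447879 + i \sqrt{9842}$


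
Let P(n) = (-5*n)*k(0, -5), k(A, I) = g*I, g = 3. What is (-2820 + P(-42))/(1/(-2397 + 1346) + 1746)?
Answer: -1254894/367009 ≈ -3.4192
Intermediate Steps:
k(A, I) = 3*I
P(n) = 75*n (P(n) = (-5*n)*(3*(-5)) = -5*n*(-15) = 75*n)
(-2820 + P(-42))/(1/(-2397 + 1346) + 1746) = (-2820 + 75*(-42))/(1/(-2397 + 1346) + 1746) = (-2820 - 3150)/(1/(-1051) + 1746) = -5970/(-1/1051 + 1746) = -5970/1835045/1051 = -5970*1051/1835045 = -1254894/367009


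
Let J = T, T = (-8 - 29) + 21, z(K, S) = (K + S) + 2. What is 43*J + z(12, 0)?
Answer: -674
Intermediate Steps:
z(K, S) = 2 + K + S
T = -16 (T = -37 + 21 = -16)
J = -16
43*J + z(12, 0) = 43*(-16) + (2 + 12 + 0) = -688 + 14 = -674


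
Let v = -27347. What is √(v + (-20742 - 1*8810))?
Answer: I*√56899 ≈ 238.54*I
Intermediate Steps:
√(v + (-20742 - 1*8810)) = √(-27347 + (-20742 - 1*8810)) = √(-27347 + (-20742 - 8810)) = √(-27347 - 29552) = √(-56899) = I*√56899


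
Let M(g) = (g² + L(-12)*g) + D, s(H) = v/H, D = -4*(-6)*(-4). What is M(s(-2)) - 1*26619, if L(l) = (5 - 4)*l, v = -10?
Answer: -26750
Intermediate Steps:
L(l) = l (L(l) = 1*l = l)
D = -96 (D = 24*(-4) = -96)
s(H) = -10/H
M(g) = -96 + g² - 12*g (M(g) = (g² - 12*g) - 96 = -96 + g² - 12*g)
M(s(-2)) - 1*26619 = (-96 + (-10/(-2))² - (-120)/(-2)) - 1*26619 = (-96 + (-10*(-½))² - (-120)*(-1)/2) - 26619 = (-96 + 5² - 12*5) - 26619 = (-96 + 25 - 60) - 26619 = -131 - 26619 = -26750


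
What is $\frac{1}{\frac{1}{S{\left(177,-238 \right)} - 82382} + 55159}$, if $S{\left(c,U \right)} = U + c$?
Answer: $\frac{82443}{4547473436} \approx 1.8129 \cdot 10^{-5}$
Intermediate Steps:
$\frac{1}{\frac{1}{S{\left(177,-238 \right)} - 82382} + 55159} = \frac{1}{\frac{1}{\left(-238 + 177\right) - 82382} + 55159} = \frac{1}{\frac{1}{-61 - 82382} + 55159} = \frac{1}{\frac{1}{-82443} + 55159} = \frac{1}{- \frac{1}{82443} + 55159} = \frac{1}{\frac{4547473436}{82443}} = \frac{82443}{4547473436}$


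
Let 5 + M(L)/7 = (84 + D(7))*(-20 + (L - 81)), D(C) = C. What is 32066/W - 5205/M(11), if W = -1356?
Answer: -183240811/7778694 ≈ -23.557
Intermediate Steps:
M(L) = -64372 + 637*L (M(L) = -35 + 7*((84 + 7)*(-20 + (L - 81))) = -35 + 7*(91*(-20 + (-81 + L))) = -35 + 7*(91*(-101 + L)) = -35 + 7*(-9191 + 91*L) = -35 + (-64337 + 637*L) = -64372 + 637*L)
32066/W - 5205/M(11) = 32066/(-1356) - 5205/(-64372 + 637*11) = 32066*(-1/1356) - 5205/(-64372 + 7007) = -16033/678 - 5205/(-57365) = -16033/678 - 5205*(-1/57365) = -16033/678 + 1041/11473 = -183240811/7778694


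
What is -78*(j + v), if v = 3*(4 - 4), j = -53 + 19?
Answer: 2652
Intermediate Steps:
j = -34
v = 0 (v = 3*0 = 0)
-78*(j + v) = -78*(-34 + 0) = -78*(-34) = 2652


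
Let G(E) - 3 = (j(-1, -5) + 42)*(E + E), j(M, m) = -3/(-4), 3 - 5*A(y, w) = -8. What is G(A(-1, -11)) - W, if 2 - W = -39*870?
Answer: -337409/10 ≈ -33741.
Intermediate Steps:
A(y, w) = 11/5 (A(y, w) = ⅗ - ⅕*(-8) = ⅗ + 8/5 = 11/5)
W = 33932 (W = 2 - (-39)*870 = 2 - 1*(-33930) = 2 + 33930 = 33932)
j(M, m) = ¾ (j(M, m) = -3*(-¼) = ¾)
G(E) = 3 + 171*E/2 (G(E) = 3 + (¾ + 42)*(E + E) = 3 + 171*(2*E)/4 = 3 + 171*E/2)
G(A(-1, -11)) - W = (3 + (171/2)*(11/5)) - 1*33932 = (3 + 1881/10) - 33932 = 1911/10 - 33932 = -337409/10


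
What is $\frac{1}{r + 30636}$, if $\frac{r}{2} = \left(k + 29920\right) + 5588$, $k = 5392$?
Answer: $\frac{1}{112436} \approx 8.8939 \cdot 10^{-6}$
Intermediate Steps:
$r = 81800$ ($r = 2 \left(\left(5392 + 29920\right) + 5588\right) = 2 \left(35312 + 5588\right) = 2 \cdot 40900 = 81800$)
$\frac{1}{r + 30636} = \frac{1}{81800 + 30636} = \frac{1}{112436}$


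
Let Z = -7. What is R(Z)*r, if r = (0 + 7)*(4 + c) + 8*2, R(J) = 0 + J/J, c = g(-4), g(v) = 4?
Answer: 72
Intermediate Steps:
c = 4
R(J) = 1 (R(J) = 0 + 1 = 1)
r = 72 (r = (0 + 7)*(4 + 4) + 8*2 = 7*8 + 16 = 56 + 16 = 72)
R(Z)*r = 1*72 = 72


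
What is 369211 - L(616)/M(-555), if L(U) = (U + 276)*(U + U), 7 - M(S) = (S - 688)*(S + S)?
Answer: 509410007497/1379723 ≈ 3.6921e+5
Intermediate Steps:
M(S) = 7 - 2*S*(-688 + S) (M(S) = 7 - (S - 688)*(S + S) = 7 - (-688 + S)*2*S = 7 - 2*S*(-688 + S))
L(U) = 2*U*(276 + U) (L(U) = (276 + U)*(2*U) = 2*U*(276 + U))
369211 - L(616)/M(-555) = 369211 - 2*616*(276 + 616)/(7 - 2*(-555)**2 + 1376*(-555)) = 369211 - 2*616*892/(7 - 2*308025 - 763680) = 369211 - 1098944/(7 - 616050 - 763680) = 369211 - 1098944/(-1379723) = 369211 - 1098944*(-1)/1379723 = 369211 - 1*(-1098944/1379723) = 369211 + 1098944/1379723 = 509410007497/1379723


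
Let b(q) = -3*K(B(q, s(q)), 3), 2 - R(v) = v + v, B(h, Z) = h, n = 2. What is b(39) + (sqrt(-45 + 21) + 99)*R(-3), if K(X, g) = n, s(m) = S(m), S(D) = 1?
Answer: 786 + 16*I*sqrt(6) ≈ 786.0 + 39.192*I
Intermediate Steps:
s(m) = 1
R(v) = 2 - 2*v (R(v) = 2 - (v + v) = 2 - 2*v)
K(X, g) = 2
b(q) = -6 (b(q) = -3*2 = -6)
b(39) + (sqrt(-45 + 21) + 99)*R(-3) = -6 + (sqrt(-45 + 21) + 99)*(2 - 2*(-3)) = -6 + (sqrt(-24) + 99)*(2 + 6) = -6 + (2*I*sqrt(6) + 99)*8 = -6 + (99 + 2*I*sqrt(6))*8 = -6 + (792 + 16*I*sqrt(6)) = 786 + 16*I*sqrt(6)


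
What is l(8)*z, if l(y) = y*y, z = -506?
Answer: -32384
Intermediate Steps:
l(y) = y²
l(8)*z = 8²*(-506) = 64*(-506) = -32384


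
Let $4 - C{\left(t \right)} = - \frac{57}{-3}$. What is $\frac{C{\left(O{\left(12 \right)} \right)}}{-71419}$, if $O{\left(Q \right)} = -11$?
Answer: $\frac{15}{71419} \approx 0.00021003$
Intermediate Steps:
$C{\left(t \right)} = -15$ ($C{\left(t \right)} = 4 - - \frac{57}{-3} = 4 - \left(-57\right) \left(- \frac{1}{3}\right) = 4 - 19 = -15$)
$\frac{C{\left(O{\left(12 \right)} \right)}}{-71419} = - \frac{15}{-71419} = \left(-15\right) \left(- \frac{1}{71419}\right) = \frac{15}{71419}$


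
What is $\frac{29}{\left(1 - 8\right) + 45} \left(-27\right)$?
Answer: $- \frac{783}{38} \approx -20.605$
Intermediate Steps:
$\frac{29}{\left(1 - 8\right) + 45} \left(-27\right) = \frac{29}{-7 + 45} \left(-27\right) = \frac{29}{38} \left(-27\right) = - \frac{783}{38}$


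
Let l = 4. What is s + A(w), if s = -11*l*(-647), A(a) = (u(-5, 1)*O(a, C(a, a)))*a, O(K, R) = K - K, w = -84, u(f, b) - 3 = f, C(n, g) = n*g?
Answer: 28468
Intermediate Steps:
C(n, g) = g*n
u(f, b) = 3 + f
O(K, R) = 0
A(a) = 0 (A(a) = ((3 - 5)*0)*a = (-2*0)*a = 0*a = 0)
s = 28468 (s = -11*4*(-647) = -44*(-647) = 28468)
s + A(w) = 28468 + 0 = 28468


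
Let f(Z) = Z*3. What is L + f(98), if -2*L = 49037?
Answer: -48449/2 ≈ -24225.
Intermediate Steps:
L = -49037/2 (L = -½*49037 = -49037/2 ≈ -24519.)
f(Z) = 3*Z
L + f(98) = -49037/2 + 3*98 = -49037/2 + 294 = -48449/2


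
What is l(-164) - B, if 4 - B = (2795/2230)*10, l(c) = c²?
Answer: 5999711/223 ≈ 26905.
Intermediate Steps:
B = -1903/223 (B = 4 - 2795/2230*10 = 4 - 2795*(1/2230)*10 = 4 - 559*10/446 = 4 - 1*2795/223 = 4 - 2795/223 = -1903/223 ≈ -8.5336)
l(-164) - B = (-164)² - 1*(-1903/223) = 26896 + 1903/223 = 5999711/223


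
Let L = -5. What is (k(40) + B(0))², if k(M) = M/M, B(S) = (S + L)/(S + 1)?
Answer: 16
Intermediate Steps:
B(S) = (-5 + S)/(1 + S) (B(S) = (S - 5)/(S + 1) = (-5 + S)/(1 + S))
k(M) = 1
(k(40) + B(0))² = (1 + (-5 + 0)/(1 + 0))² = (1 - 5/1)² = (1 + 1*(-5))² = (1 - 5)² = (-4)² = 16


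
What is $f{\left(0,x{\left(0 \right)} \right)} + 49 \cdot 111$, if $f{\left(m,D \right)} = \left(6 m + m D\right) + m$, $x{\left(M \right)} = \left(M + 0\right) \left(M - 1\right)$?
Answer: $5439$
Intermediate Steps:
$x{\left(M \right)} = M \left(-1 + M\right)$
$f{\left(m,D \right)} = 7 m + D m$ ($f{\left(m,D \right)} = \left(6 m + D m\right) + m = 7 m + D m$)
$f{\left(0,x{\left(0 \right)} \right)} + 49 \cdot 111 = 0 \left(7 + 0 \left(-1 + 0\right)\right) + 49 \cdot 111 = 0 \left(7 + 0 \left(-1\right)\right) + 5439 = 0 \left(7 + 0\right) + 5439 = 0 \cdot 7 + 5439 = 0 + 5439 = 5439$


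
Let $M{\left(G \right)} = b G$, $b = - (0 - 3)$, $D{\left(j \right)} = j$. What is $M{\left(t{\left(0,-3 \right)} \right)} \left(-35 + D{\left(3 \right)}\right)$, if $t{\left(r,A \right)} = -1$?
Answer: $96$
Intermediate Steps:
$b = 3$ ($b = - (0 - 3) = \left(-1\right) \left(-3\right) = 3$)
$M{\left(G \right)} = 3 G$
$M{\left(t{\left(0,-3 \right)} \right)} \left(-35 + D{\left(3 \right)}\right) = 3 \left(-1\right) \left(-35 + 3\right) = \left(-3\right) \left(-32\right) = 96$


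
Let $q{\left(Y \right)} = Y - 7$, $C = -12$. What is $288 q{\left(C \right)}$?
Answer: $-5472$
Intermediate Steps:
$q{\left(Y \right)} = -7 + Y$
$288 q{\left(C \right)} = 288 \left(-7 - 12\right) = 288 \left(-19\right) = -5472$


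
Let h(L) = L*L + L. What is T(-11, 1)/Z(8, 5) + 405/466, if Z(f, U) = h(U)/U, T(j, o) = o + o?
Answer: 1681/1398 ≈ 1.2024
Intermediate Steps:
h(L) = L + L² (h(L) = L² + L = L + L²)
T(j, o) = 2*o
Z(f, U) = 1 + U (Z(f, U) = (U*(1 + U))/U = 1 + U)
T(-11, 1)/Z(8, 5) + 405/466 = (2*1)/(1 + 5) + 405/466 = 2/6 + 405*(1/466) = 2*(⅙) + 405/466 = ⅓ + 405/466 = 1681/1398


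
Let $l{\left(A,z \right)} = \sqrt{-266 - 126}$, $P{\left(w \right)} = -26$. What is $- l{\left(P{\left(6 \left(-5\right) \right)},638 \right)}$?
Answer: $- 14 i \sqrt{2} \approx - 19.799 i$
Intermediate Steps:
$l{\left(A,z \right)} = 14 i \sqrt{2}$ ($l{\left(A,z \right)} = \sqrt{-392} = 14 i \sqrt{2}$)
$- l{\left(P{\left(6 \left(-5\right) \right)},638 \right)} = - 14 i \sqrt{2}$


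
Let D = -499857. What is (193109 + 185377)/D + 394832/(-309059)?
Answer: -104778014566/51495101521 ≈ -2.0347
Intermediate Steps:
(193109 + 185377)/D + 394832/(-309059) = (193109 + 185377)/(-499857) + 394832/(-309059) = 378486*(-1/499857) + 394832*(-1/309059) = -126162/166619 - 394832/309059 = -104778014566/51495101521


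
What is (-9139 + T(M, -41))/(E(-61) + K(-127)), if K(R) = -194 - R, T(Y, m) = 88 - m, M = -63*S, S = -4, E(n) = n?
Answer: 4505/64 ≈ 70.391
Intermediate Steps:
M = 252 (M = -63*(-4) = 252)
(-9139 + T(M, -41))/(E(-61) + K(-127)) = (-9139 + (88 - 1*(-41)))/(-61 + (-194 - 1*(-127))) = (-9139 + (88 + 41))/(-61 + (-194 + 127)) = (-9139 + 129)/(-61 - 67) = -9010/(-128) = -9010*(-1/128) = 4505/64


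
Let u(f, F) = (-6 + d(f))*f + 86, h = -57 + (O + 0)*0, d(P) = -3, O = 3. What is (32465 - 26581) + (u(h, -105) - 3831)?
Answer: 2652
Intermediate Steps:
h = -57 (h = -57 + (3 + 0)*0 = -57 + 3*0 = -57 + 0 = -57)
u(f, F) = 86 - 9*f (u(f, F) = (-6 - 3)*f + 86 = -9*f + 86 = 86 - 9*f)
(32465 - 26581) + (u(h, -105) - 3831) = (32465 - 26581) + ((86 - 9*(-57)) - 3831) = 5884 + ((86 + 513) - 3831) = 5884 + (599 - 3831) = 5884 - 3232 = 2652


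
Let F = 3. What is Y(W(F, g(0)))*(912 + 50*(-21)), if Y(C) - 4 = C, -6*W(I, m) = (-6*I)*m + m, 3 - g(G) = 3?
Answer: -552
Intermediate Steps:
g(G) = 0 (g(G) = 3 - 1*3 = 3 - 3 = 0)
W(I, m) = -m/6 + I*m (W(I, m) = -((-6*I)*m + m)/6 = -(-6*I*m + m)/6 = -(m - 6*I*m)/6 = -m/6 + I*m)
Y(C) = 4 + C
Y(W(F, g(0)))*(912 + 50*(-21)) = (4 + 0*(-1/6 + 3))*(912 + 50*(-21)) = (4 + 0*(17/6))*(912 - 1050) = (4 + 0)*(-138) = 4*(-138) = -552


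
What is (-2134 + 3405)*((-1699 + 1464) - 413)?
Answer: -823608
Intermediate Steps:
(-2134 + 3405)*((-1699 + 1464) - 413) = 1271*(-235 - 413) = 1271*(-648) = -823608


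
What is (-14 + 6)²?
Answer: 64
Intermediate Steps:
(-14 + 6)² = (-8)² = 64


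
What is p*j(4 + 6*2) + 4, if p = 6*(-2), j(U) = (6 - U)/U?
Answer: 23/2 ≈ 11.500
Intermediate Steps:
j(U) = (6 - U)/U
p = -12
p*j(4 + 6*2) + 4 = -12*(6 - (4 + 6*2))/(4 + 6*2) + 4 = -12*(6 - (4 + 12))/(4 + 12) + 4 = -12*(6 - 1*16)/16 + 4 = -3*(6 - 16)/4 + 4 = -3*(-10)/4 + 4 = -12*(-5/8) + 4 = 15/2 + 4 = 23/2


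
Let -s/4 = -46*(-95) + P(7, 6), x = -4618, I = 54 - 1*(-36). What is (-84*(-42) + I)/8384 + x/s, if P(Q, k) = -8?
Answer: 6365261/9142752 ≈ 0.69621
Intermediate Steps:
I = 90 (I = 54 + 36 = 90)
s = -17448 (s = -4*(-46*(-95) - 8) = -4*(4370 - 8) = -4*4362 = -17448)
(-84*(-42) + I)/8384 + x/s = (-84*(-42) + 90)/8384 - 4618/(-17448) = (3528 + 90)*(1/8384) - 4618*(-1/17448) = 3618*(1/8384) + 2309/8724 = 1809/4192 + 2309/8724 = 6365261/9142752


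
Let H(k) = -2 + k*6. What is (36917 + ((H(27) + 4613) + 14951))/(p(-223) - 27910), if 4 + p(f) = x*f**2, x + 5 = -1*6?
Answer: -56641/574933 ≈ -0.098518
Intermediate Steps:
H(k) = -2 + 6*k
x = -11 (x = -5 - 1*6 = -5 - 6 = -11)
p(f) = -4 - 11*f**2
(36917 + ((H(27) + 4613) + 14951))/(p(-223) - 27910) = (36917 + (((-2 + 6*27) + 4613) + 14951))/((-4 - 11*(-223)**2) - 27910) = (36917 + (((-2 + 162) + 4613) + 14951))/((-4 - 11*49729) - 27910) = (36917 + ((160 + 4613) + 14951))/((-4 - 547019) - 27910) = (36917 + (4773 + 14951))/(-547023 - 27910) = (36917 + 19724)/(-574933) = 56641*(-1/574933) = -56641/574933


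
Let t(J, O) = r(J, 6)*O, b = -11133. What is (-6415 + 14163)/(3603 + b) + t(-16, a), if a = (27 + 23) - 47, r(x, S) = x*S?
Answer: -1088194/3765 ≈ -289.03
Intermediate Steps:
r(x, S) = S*x
a = 3 (a = 50 - 47 = 3)
t(J, O) = 6*J*O (t(J, O) = (6*J)*O = 6*J*O)
(-6415 + 14163)/(3603 + b) + t(-16, a) = (-6415 + 14163)/(3603 - 11133) + 6*(-16)*3 = 7748/(-7530) - 288 = 7748*(-1/7530) - 288 = -3874/3765 - 288 = -1088194/3765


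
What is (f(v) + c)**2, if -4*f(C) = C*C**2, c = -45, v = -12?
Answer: 149769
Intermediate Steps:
f(C) = -C**3/4 (f(C) = -C*C**2/4 = -C**3/4)
(f(v) + c)**2 = (-1/4*(-12)**3 - 45)**2 = (-1/4*(-1728) - 45)**2 = (432 - 45)**2 = 387**2 = 149769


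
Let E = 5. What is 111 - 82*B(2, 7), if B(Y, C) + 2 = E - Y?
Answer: 29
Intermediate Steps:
B(Y, C) = 3 - Y (B(Y, C) = -2 + (5 - Y) = 3 - Y)
111 - 82*B(2, 7) = 111 - 82*(3 - 1*2) = 111 - 82*(3 - 2) = 111 - 82*1 = 111 - 82 = 29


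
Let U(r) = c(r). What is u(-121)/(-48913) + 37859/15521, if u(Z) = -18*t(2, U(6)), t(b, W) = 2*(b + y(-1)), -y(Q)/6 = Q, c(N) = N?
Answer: 109192195/44657569 ≈ 2.4451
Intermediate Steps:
y(Q) = -6*Q
U(r) = r
t(b, W) = 12 + 2*b (t(b, W) = 2*(b - 6*(-1)) = 2*(b + 6) = 2*(6 + b) = 12 + 2*b)
u(Z) = -288 (u(Z) = -18*(12 + 2*2) = -18*(12 + 4) = -18*16 = -288)
u(-121)/(-48913) + 37859/15521 = -288/(-48913) + 37859/15521 = -288*(-1/48913) + 37859*(1/15521) = 288/48913 + 2227/913 = 109192195/44657569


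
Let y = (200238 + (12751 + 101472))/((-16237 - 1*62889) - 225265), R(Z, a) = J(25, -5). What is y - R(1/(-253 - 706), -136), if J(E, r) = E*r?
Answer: 37734414/304391 ≈ 123.97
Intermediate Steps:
R(Z, a) = -125 (R(Z, a) = 25*(-5) = -125)
y = -314461/304391 (y = (200238 + 114223)/((-16237 - 62889) - 225265) = 314461/(-79126 - 225265) = 314461/(-304391) = 314461*(-1/304391) = -314461/304391 ≈ -1.0331)
y - R(1/(-253 - 706), -136) = -314461/304391 - 1*(-125) = -314461/304391 + 125 = 37734414/304391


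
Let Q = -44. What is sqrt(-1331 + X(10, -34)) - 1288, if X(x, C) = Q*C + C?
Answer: -1288 + sqrt(131) ≈ -1276.6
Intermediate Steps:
X(x, C) = -43*C (X(x, C) = -44*C + C = -43*C)
sqrt(-1331 + X(10, -34)) - 1288 = sqrt(-1331 - 43*(-34)) - 1288 = sqrt(-1331 + 1462) - 1288 = sqrt(131) - 1288 = -1288 + sqrt(131)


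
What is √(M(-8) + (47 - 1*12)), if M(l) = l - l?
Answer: √35 ≈ 5.9161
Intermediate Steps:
M(l) = 0
√(M(-8) + (47 - 1*12)) = √(0 + (47 - 1*12)) = √(0 + (47 - 12)) = √(0 + 35) = √35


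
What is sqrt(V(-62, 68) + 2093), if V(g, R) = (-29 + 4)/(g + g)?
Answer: sqrt(8046267)/62 ≈ 45.752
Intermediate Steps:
V(g, R) = -25/(2*g) (V(g, R) = -25*1/(2*g) = -25/(2*g))
sqrt(V(-62, 68) + 2093) = sqrt(-25/2/(-62) + 2093) = sqrt(-25/2*(-1/62) + 2093) = sqrt(25/124 + 2093) = sqrt(259557/124) = sqrt(8046267)/62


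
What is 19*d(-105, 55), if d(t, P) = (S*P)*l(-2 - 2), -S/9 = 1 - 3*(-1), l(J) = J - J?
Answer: 0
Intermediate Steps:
l(J) = 0
S = -36 (S = -9*(1 - 3*(-1)) = -9*(1 + 3) = -9*4 = -36)
d(t, P) = 0 (d(t, P) = -36*P*0 = 0)
19*d(-105, 55) = 19*0 = 0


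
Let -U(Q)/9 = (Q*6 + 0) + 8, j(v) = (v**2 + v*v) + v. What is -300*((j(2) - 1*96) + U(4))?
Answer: 112200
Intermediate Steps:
j(v) = v + 2*v**2 (j(v) = (v**2 + v**2) + v = 2*v**2 + v = v + 2*v**2)
U(Q) = -72 - 54*Q (U(Q) = -9*((Q*6 + 0) + 8) = -9*((6*Q + 0) + 8) = -9*(6*Q + 8) = -9*(8 + 6*Q) = -72 - 54*Q)
-300*((j(2) - 1*96) + U(4)) = -300*((2*(1 + 2*2) - 1*96) + (-72 - 54*4)) = -300*((2*(1 + 4) - 96) + (-72 - 216)) = -300*((2*5 - 96) - 288) = -300*((10 - 96) - 288) = -300*(-86 - 288) = -300*(-374) = 112200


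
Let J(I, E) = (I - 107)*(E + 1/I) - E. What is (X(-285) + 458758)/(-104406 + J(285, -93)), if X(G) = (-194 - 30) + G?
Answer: -130600965/34446917 ≈ -3.7914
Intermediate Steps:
J(I, E) = -E + (-107 + I)*(E + 1/I) (J(I, E) = (-107 + I)*(E + 1/I) - E = -E + (-107 + I)*(E + 1/I))
X(G) = -224 + G
(X(-285) + 458758)/(-104406 + J(285, -93)) = ((-224 - 285) + 458758)/(-104406 + (1 - 108*(-93) - 107/285 - 93*285)) = (-509 + 458758)/(-104406 + (1 + 10044 - 107*1/285 - 26505)) = 458249/(-104406 + (1 + 10044 - 107/285 - 26505)) = 458249/(-104406 - 4691207/285) = 458249/(-34446917/285) = 458249*(-285/34446917) = -130600965/34446917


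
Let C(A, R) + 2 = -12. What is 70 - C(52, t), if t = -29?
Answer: 84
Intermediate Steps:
C(A, R) = -14 (C(A, R) = -2 - 12 = -14)
70 - C(52, t) = 70 - 1*(-14) = 70 + 14 = 84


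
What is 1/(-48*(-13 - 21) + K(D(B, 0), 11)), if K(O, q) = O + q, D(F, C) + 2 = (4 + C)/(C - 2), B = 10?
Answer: 1/1639 ≈ 0.00061013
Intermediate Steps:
D(F, C) = -2 + (4 + C)/(-2 + C) (D(F, C) = -2 + (4 + C)/(C - 2) = -2 + (4 + C)/(-2 + C))
1/(-48*(-13 - 21) + K(D(B, 0), 11)) = 1/(-48*(-13 - 21) + ((8 - 1*0)/(-2 + 0) + 11)) = 1/(-48*(-34) + ((8 + 0)/(-2) + 11)) = 1/(1632 + (-½*8 + 11)) = 1/(1632 + (-4 + 11)) = 1/(1632 + 7) = 1/1639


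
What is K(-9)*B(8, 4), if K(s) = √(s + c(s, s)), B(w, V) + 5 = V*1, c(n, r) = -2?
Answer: -I*√11 ≈ -3.3166*I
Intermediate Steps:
B(w, V) = -5 + V (B(w, V) = -5 + V*1 = -5 + V)
K(s) = √(-2 + s) (K(s) = √(s - 2) = √(-2 + s))
K(-9)*B(8, 4) = √(-2 - 9)*(-5 + 4) = √(-11)*(-1) = (I*√11)*(-1) = -I*√11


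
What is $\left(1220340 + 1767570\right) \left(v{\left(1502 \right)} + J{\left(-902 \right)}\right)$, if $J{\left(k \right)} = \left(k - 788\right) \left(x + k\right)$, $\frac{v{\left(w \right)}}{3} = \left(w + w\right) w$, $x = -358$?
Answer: $46806877023840$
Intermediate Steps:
$v{\left(w \right)} = 6 w^{2}$ ($v{\left(w \right)} = 3 \left(w + w\right) w = 3 \cdot 2 w w = 3 \cdot 2 w^{2} = 6 w^{2}$)
$J{\left(k \right)} = \left(-788 + k\right) \left(-358 + k\right)$ ($J{\left(k \right)} = \left(k - 788\right) \left(-358 + k\right) = \left(-788 + k\right) \left(-358 + k\right)$)
$\left(1220340 + 1767570\right) \left(v{\left(1502 \right)} + J{\left(-902 \right)}\right) = \left(1220340 + 1767570\right) \left(6 \cdot 1502^{2} + \left(282104 + \left(-902\right)^{2} - -1033692\right)\right) = 2987910 \left(6 \cdot 2256004 + \left(282104 + 813604 + 1033692\right)\right) = 2987910 \left(13536024 + 2129400\right) = 2987910 \cdot 15665424 = 46806877023840$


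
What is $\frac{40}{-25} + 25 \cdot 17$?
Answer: $\frac{2117}{5} \approx 423.4$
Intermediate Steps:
$\frac{40}{-25} + 25 \cdot 17 = 40 \left(- \frac{1}{25}\right) + 425 = - \frac{8}{5} + 425 = \frac{2117}{5}$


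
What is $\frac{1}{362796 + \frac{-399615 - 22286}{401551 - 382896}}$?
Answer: $\frac{18655}{6767537479} \approx 2.7565 \cdot 10^{-6}$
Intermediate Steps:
$\frac{1}{362796 + \frac{-399615 - 22286}{401551 - 382896}} = \frac{1}{362796 - \frac{421901}{18655}} = \frac{1}{\frac{6767537479}{18655}} = \frac{18655}{6767537479}$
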